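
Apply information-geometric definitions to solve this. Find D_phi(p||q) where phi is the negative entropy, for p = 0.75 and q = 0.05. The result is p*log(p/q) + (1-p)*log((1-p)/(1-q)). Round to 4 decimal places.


Bregman divergence with negative entropy generator:
D = p*log(p/q) + (1-p)*log((1-p)/(1-q)).
p = 0.75, q = 0.05.
p*log(p/q) = 0.75*log(0.75/0.05) = 2.031038.
(1-p)*log((1-p)/(1-q)) = 0.25*log(0.25/0.95) = -0.33375.
D = 2.031038 + -0.33375 = 1.6973

1.6973


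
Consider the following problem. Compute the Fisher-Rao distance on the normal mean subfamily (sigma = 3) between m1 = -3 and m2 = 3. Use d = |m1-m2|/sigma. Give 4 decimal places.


On the fixed-variance normal subfamily, geodesic distance = |m1-m2|/sigma.
|-3 - 3| = 6.
sigma = 3.
d = 6/3 = 2.0000

2.0000


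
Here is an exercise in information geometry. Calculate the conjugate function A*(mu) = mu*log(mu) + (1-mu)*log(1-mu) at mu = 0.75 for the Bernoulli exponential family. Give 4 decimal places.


Legendre transform for Bernoulli:
A*(mu) = mu*log(mu) + (1-mu)*log(1-mu).
mu = 0.75, 1-mu = 0.25.
mu*log(mu) = 0.75*log(0.75) = -0.215762.
(1-mu)*log(1-mu) = 0.25*log(0.25) = -0.346574.
A* = -0.215762 + -0.346574 = -0.5623

-0.5623


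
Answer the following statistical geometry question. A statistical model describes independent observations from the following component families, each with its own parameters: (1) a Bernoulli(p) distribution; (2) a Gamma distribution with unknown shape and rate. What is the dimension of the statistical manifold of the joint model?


The dimension of a statistical manifold equals the number of free
(independent) real parameters of the model. For a product of independent
blocks the parameter counts add.
- Bernoulli (p): 1.
- Gamma (shape, rate): 2.
Total = 1 + 2 = 3.
Dimension = 3

3


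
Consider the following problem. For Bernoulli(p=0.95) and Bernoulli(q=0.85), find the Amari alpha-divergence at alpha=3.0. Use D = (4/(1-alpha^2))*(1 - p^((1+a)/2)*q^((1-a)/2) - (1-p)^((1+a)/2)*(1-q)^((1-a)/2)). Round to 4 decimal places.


Amari alpha-divergence:
D = (4/(1-alpha^2))*(1 - p^((1+a)/2)*q^((1-a)/2) - (1-p)^((1+a)/2)*(1-q)^((1-a)/2)).
alpha = 3.0, p = 0.95, q = 0.85.
e1 = (1+alpha)/2 = 2.0, e2 = (1-alpha)/2 = -1.0.
t1 = p^e1 * q^e2 = 0.95^2.0 * 0.85^-1.0 = 1.061765.
t2 = (1-p)^e1 * (1-q)^e2 = 0.05^2.0 * 0.15^-1.0 = 0.016667.
4/(1-alpha^2) = -0.5.
D = -0.5*(1 - 1.061765 - 0.016667) = 0.0392

0.0392


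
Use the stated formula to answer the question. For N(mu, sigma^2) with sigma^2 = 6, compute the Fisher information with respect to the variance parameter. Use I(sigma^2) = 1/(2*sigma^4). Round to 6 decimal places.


Fisher information for variance: I(sigma^2) = 1/(2*sigma^4).
sigma^2 = 6, so sigma^4 = 36.
I = 1/(2*36) = 1/72 = 0.013889

0.013889


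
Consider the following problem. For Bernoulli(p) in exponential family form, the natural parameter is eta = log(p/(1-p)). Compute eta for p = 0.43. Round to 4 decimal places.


Natural parameter for Bernoulli: eta = log(p/(1-p)).
p = 0.43, 1-p = 0.57.
p/(1-p) = 0.754386.
eta = log(0.754386) = -0.2819

-0.2819


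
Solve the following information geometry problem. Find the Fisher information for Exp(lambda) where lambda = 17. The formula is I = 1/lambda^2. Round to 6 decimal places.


Fisher information for exponential: I(lambda) = 1/lambda^2.
lambda = 17, lambda^2 = 289.
I = 1/289 = 0.003460

0.003460


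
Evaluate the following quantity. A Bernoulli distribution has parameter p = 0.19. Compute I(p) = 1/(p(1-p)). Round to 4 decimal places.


For Bernoulli(p), Fisher information is I(p) = 1/(p*(1-p)).
p = 0.19, 1-p = 0.81.
p*(1-p) = 0.1539.
I(p) = 1/0.1539 = 6.4977

6.4977


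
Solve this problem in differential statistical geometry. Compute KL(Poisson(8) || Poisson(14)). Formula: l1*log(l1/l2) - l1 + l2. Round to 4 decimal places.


KL divergence for Poisson:
KL = l1*log(l1/l2) - l1 + l2.
l1 = 8, l2 = 14.
log(8/14) = -0.559616.
l1*log(l1/l2) = 8 * -0.559616 = -4.476926.
KL = -4.476926 - 8 + 14 = 1.5231

1.5231


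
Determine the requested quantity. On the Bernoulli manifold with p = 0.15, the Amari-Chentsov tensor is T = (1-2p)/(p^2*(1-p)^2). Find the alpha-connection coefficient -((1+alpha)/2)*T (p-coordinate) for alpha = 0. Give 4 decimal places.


Skewness (Amari-Chentsov) tensor: T = (1-2p)/(p^2*(1-p)^2).
p = 0.15, 1-2p = 0.7, p^2 = 0.0225, (1-p)^2 = 0.7225.
T = 0.7/(0.0225 * 0.7225) = 43.060361.
In the p-coordinate, Gamma^(alpha) = Gamma^(0) - (alpha/2)*T with Gamma^(0) = (1/2)*g'(p) = -T/2,
so Gamma^(alpha) = -((1+alpha)/2)*T.
alpha = 0, -(1+alpha)/2 = -0.5.
Gamma = -0.5 * 43.060361 = -21.5302

-21.5302


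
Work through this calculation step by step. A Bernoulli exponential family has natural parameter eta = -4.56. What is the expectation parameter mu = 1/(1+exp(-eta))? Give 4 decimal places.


Dual coordinate (expectation parameter) for Bernoulli:
mu = 1/(1+exp(-eta)).
eta = -4.56.
exp(-eta) = exp(4.56) = 95.58348.
mu = 1/(1+95.58348) = 0.0104

0.0104


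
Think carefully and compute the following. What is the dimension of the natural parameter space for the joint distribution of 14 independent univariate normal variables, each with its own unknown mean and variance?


Exponential family dimension calculation:
Each univariate normal has two natural parameters (mu/sigma^2 and -1/(2 sigma^2)).
With 14 independent components, dim = 2 * 14 = 28.

28


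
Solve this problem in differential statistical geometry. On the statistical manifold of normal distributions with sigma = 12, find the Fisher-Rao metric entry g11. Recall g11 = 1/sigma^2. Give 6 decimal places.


For the 2-parameter normal family, the Fisher metric has:
  g11 = 1/sigma^2, g22 = 2/sigma^2.
sigma = 12, sigma^2 = 144.
g11 = 0.006944

0.006944


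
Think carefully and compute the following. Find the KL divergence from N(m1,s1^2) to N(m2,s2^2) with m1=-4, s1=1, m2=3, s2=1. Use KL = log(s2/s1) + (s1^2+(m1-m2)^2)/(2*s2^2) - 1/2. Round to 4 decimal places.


KL divergence between normal distributions:
KL = log(s2/s1) + (s1^2 + (m1-m2)^2)/(2*s2^2) - 1/2.
log(1/1) = 0.0.
(1^2 + (-4-3)^2)/(2*1^2) = (1 + 49)/2 = 25.0.
KL = 0.0 + 25.0 - 0.5 = 24.5000

24.5000


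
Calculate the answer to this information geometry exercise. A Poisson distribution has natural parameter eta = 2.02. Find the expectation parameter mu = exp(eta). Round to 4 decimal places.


Expectation parameter for Poisson exponential family:
mu = exp(eta).
eta = 2.02.
mu = exp(2.02) = 7.5383

7.5383


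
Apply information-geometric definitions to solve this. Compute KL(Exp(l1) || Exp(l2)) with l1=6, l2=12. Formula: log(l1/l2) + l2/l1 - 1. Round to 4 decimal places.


KL divergence for exponential family:
KL = log(l1/l2) + l2/l1 - 1.
log(6/12) = -0.693147.
12/6 = 2.0.
KL = -0.693147 + 2.0 - 1 = 0.3069

0.3069


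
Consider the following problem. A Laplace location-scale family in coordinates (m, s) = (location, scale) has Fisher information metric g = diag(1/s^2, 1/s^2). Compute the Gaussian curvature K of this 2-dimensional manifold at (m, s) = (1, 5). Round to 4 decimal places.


The metric has the form g = (A dm^2 + B ds^2)/s^2 with A = 1, B = 1.
Substitute u = sqrt(A/B)*m: g = B*(du^2 + ds^2)/s^2, i.e. B times the
Poincare upper half-plane metric, which has constant Gaussian curvature -1.
Scaling a 2D metric by a constant c divides the Gaussian curvature by c,
so K = -1/B = -1/(1) = -1.0000 everywhere (the point (m, s) = (1, 5) is irrelevant:
the curvature is constant).
The requested Gaussian curvature is K = -1.0000.

-1.0000


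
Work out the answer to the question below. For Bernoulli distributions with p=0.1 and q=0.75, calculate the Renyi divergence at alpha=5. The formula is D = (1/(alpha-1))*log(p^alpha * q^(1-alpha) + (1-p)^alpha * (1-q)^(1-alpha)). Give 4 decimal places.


Renyi divergence of order alpha between Bernoulli distributions:
D = (1/(alpha-1))*log(p^alpha * q^(1-alpha) + (1-p)^alpha * (1-q)^(1-alpha)).
alpha = 5, p = 0.1, q = 0.75.
p^alpha * q^(1-alpha) = 0.1^5 * 0.75^-4 = 3.2e-05.
(1-p)^alpha * (1-q)^(1-alpha) = 0.9^5 * 0.25^-4 = 151.16544.
sum = 3.2e-05 + 151.16544 = 151.165472.
D = (1/4)*log(151.165472) = 1.2546

1.2546


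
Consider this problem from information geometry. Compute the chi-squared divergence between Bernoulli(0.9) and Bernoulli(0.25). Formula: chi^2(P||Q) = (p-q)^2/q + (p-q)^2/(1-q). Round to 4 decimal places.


Chi-squared divergence between Bernoulli distributions:
chi^2 = (p-q)^2/q + (p-q)^2/(1-q).
p = 0.9, q = 0.25, p-q = 0.65.
(p-q)^2 = 0.4225.
term1 = 0.4225/0.25 = 1.69.
term2 = 0.4225/0.75 = 0.563333.
chi^2 = 1.69 + 0.563333 = 2.2533

2.2533


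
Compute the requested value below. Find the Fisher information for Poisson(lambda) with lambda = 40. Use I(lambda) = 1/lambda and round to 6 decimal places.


Fisher information for Poisson: I(lambda) = 1/lambda.
lambda = 40.
I(lambda) = 1/40 = 0.025000

0.025000


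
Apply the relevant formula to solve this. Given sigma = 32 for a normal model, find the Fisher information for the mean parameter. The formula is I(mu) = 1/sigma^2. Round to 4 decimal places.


The Fisher information for the mean of a normal distribution is I(mu) = 1/sigma^2.
sigma = 32, so sigma^2 = 1024.
I(mu) = 1/1024 = 0.0010

0.0010


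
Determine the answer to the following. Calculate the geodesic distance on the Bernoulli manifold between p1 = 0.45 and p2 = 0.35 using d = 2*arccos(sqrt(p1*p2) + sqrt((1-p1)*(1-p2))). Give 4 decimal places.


Geodesic distance on Bernoulli manifold:
d(p1,p2) = 2*arccos(sqrt(p1*p2) + sqrt((1-p1)*(1-p2))).
sqrt(p1*p2) = sqrt(0.45*0.35) = 0.396863.
sqrt((1-p1)*(1-p2)) = sqrt(0.55*0.65) = 0.597913.
arg = 0.396863 + 0.597913 = 0.994776.
d = 2*arccos(0.994776) = 0.2045

0.2045


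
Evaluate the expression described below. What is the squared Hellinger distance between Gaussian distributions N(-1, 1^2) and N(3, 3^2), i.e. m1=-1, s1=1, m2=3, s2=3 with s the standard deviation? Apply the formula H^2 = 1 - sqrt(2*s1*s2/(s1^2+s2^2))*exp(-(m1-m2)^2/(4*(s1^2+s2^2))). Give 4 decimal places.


Squared Hellinger distance for Gaussians:
H^2 = 1 - sqrt(2*s1*s2/(s1^2+s2^2)) * exp(-(m1-m2)^2/(4*(s1^2+s2^2))).
s1^2 = 1, s2^2 = 9, s1^2+s2^2 = 10.
sqrt(2*1*3/(10)) = 0.774597.
(m1-m2)^2 = (-4)^2 = 16.
exp(-16/(4*10)) = exp(-0.4) = 0.67032.
H^2 = 1 - 0.774597*0.67032 = 0.4808

0.4808


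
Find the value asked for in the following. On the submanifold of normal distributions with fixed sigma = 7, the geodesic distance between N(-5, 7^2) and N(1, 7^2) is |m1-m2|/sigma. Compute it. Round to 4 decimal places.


On the fixed-variance normal subfamily, geodesic distance = |m1-m2|/sigma.
|-5 - 1| = 6.
sigma = 7.
d = 6/7 = 0.8571

0.8571


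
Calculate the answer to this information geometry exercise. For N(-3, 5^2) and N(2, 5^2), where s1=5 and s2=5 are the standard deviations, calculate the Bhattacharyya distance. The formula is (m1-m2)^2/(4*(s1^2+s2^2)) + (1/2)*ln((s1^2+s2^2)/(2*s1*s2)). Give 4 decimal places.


Bhattacharyya distance between two Gaussians:
DB = (m1-m2)^2/(4*(s1^2+s2^2)) + (1/2)*ln((s1^2+s2^2)/(2*s1*s2)).
(m1-m2)^2 = (-5)^2 = 25.
s1^2+s2^2 = 25 + 25 = 50.
term1 = 25/200 = 0.125.
term2 = 0.5*ln(50/50.0) = 0.0.
DB = 0.125 + 0.0 = 0.1250

0.1250


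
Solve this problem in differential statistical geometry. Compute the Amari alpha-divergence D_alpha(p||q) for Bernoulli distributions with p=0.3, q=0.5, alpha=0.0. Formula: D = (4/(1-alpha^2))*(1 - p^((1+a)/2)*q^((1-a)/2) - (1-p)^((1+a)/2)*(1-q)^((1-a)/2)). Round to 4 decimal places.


Amari alpha-divergence:
D = (4/(1-alpha^2))*(1 - p^((1+a)/2)*q^((1-a)/2) - (1-p)^((1+a)/2)*(1-q)^((1-a)/2)).
alpha = 0.0, p = 0.3, q = 0.5.
e1 = (1+alpha)/2 = 0.5, e2 = (1-alpha)/2 = 0.5.
t1 = p^e1 * q^e2 = 0.3^0.5 * 0.5^0.5 = 0.387298.
t2 = (1-p)^e1 * (1-q)^e2 = 0.7^0.5 * 0.5^0.5 = 0.591608.
4/(1-alpha^2) = 4.0.
D = 4.0*(1 - 0.387298 - 0.591608) = 0.0844

0.0844


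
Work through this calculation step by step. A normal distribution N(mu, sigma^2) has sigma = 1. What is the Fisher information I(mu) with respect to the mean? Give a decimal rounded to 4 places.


The Fisher information for the mean of a normal distribution is I(mu) = 1/sigma^2.
sigma = 1, so sigma^2 = 1.
I(mu) = 1/1 = 1.0000

1.0000


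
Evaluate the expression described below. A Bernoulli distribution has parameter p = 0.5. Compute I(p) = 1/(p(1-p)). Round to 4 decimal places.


For Bernoulli(p), Fisher information is I(p) = 1/(p*(1-p)).
p = 0.5, 1-p = 0.5.
p*(1-p) = 0.25.
I(p) = 1/0.25 = 4.0000

4.0000


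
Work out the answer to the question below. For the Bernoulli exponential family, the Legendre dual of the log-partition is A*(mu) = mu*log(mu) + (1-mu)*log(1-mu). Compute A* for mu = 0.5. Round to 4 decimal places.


Legendre transform for Bernoulli:
A*(mu) = mu*log(mu) + (1-mu)*log(1-mu).
mu = 0.5, 1-mu = 0.5.
mu*log(mu) = 0.5*log(0.5) = -0.346574.
(1-mu)*log(1-mu) = 0.5*log(0.5) = -0.346574.
A* = -0.346574 + -0.346574 = -0.6931

-0.6931


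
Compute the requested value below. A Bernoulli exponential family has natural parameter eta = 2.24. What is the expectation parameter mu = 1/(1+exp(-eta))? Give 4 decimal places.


Dual coordinate (expectation parameter) for Bernoulli:
mu = 1/(1+exp(-eta)).
eta = 2.24.
exp(-eta) = exp(-2.24) = 0.106459.
mu = 1/(1+0.106459) = 0.9038

0.9038


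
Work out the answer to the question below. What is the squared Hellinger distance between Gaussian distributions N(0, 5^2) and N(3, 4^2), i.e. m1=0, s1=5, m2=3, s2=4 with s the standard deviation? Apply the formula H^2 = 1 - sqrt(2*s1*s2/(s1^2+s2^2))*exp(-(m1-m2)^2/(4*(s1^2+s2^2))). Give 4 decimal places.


Squared Hellinger distance for Gaussians:
H^2 = 1 - sqrt(2*s1*s2/(s1^2+s2^2)) * exp(-(m1-m2)^2/(4*(s1^2+s2^2))).
s1^2 = 25, s2^2 = 16, s1^2+s2^2 = 41.
sqrt(2*5*4/(41)) = 0.98773.
(m1-m2)^2 = (-3)^2 = 9.
exp(-9/(4*41)) = exp(-0.054878) = 0.946601.
H^2 = 1 - 0.98773*0.946601 = 0.0650

0.0650


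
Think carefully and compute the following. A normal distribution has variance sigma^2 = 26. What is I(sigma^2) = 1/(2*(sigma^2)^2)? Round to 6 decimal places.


Fisher information for variance: I(sigma^2) = 1/(2*sigma^4).
sigma^2 = 26, so sigma^4 = 676.
I = 1/(2*676) = 1/1352 = 0.000740

0.000740


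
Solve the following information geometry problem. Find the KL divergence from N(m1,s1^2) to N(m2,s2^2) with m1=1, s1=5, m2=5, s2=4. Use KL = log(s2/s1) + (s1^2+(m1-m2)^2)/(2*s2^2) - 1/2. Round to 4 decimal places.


KL divergence between normal distributions:
KL = log(s2/s1) + (s1^2 + (m1-m2)^2)/(2*s2^2) - 1/2.
log(4/5) = -0.223144.
(5^2 + (1-5)^2)/(2*4^2) = (25 + 16)/32 = 1.28125.
KL = -0.223144 + 1.28125 - 0.5 = 0.5581

0.5581


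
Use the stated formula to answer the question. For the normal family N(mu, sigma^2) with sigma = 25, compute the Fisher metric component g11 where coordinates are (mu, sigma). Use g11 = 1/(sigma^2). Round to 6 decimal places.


For the 2-parameter normal family, the Fisher metric has:
  g11 = 1/sigma^2, g22 = 2/sigma^2.
sigma = 25, sigma^2 = 625.
g11 = 0.001600

0.001600


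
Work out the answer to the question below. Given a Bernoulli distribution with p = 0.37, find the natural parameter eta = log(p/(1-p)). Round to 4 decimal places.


Natural parameter for Bernoulli: eta = log(p/(1-p)).
p = 0.37, 1-p = 0.63.
p/(1-p) = 0.587302.
eta = log(0.587302) = -0.5322

-0.5322


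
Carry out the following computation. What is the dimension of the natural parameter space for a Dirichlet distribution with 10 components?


Exponential family dimension calculation:
Dirichlet with 10 components has 10 natural parameters.

10


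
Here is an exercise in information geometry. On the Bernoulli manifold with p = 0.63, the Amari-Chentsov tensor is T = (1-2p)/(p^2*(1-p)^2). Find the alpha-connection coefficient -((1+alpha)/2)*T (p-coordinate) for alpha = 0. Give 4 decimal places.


Skewness (Amari-Chentsov) tensor: T = (1-2p)/(p^2*(1-p)^2).
p = 0.63, 1-2p = -0.26, p^2 = 0.3969, (1-p)^2 = 0.1369.
T = -0.26/(0.3969 * 0.1369) = -4.785076.
In the p-coordinate, Gamma^(alpha) = Gamma^(0) - (alpha/2)*T with Gamma^(0) = (1/2)*g'(p) = -T/2,
so Gamma^(alpha) = -((1+alpha)/2)*T.
alpha = 0, -(1+alpha)/2 = -0.5.
Gamma = -0.5 * -4.785076 = 2.3925

2.3925


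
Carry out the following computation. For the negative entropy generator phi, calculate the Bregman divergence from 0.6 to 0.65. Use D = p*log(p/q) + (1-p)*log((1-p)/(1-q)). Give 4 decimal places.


Bregman divergence with negative entropy generator:
D = p*log(p/q) + (1-p)*log((1-p)/(1-q)).
p = 0.6, q = 0.65.
p*log(p/q) = 0.6*log(0.6/0.65) = -0.048026.
(1-p)*log((1-p)/(1-q)) = 0.4*log(0.4/0.35) = 0.053413.
D = -0.048026 + 0.053413 = 0.0054

0.0054


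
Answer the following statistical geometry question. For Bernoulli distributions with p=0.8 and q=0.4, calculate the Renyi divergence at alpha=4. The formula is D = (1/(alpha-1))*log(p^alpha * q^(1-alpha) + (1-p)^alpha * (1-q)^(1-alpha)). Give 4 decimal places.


Renyi divergence of order alpha between Bernoulli distributions:
D = (1/(alpha-1))*log(p^alpha * q^(1-alpha) + (1-p)^alpha * (1-q)^(1-alpha)).
alpha = 4, p = 0.8, q = 0.4.
p^alpha * q^(1-alpha) = 0.8^4 * 0.4^-3 = 6.4.
(1-p)^alpha * (1-q)^(1-alpha) = 0.2^4 * 0.6^-3 = 0.007407.
sum = 6.4 + 0.007407 = 6.407407.
D = (1/3)*log(6.407407) = 0.6192

0.6192


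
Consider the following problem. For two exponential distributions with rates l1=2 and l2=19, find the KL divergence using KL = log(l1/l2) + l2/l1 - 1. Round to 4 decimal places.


KL divergence for exponential family:
KL = log(l1/l2) + l2/l1 - 1.
log(2/19) = -2.251292.
19/2 = 9.5.
KL = -2.251292 + 9.5 - 1 = 6.2487

6.2487


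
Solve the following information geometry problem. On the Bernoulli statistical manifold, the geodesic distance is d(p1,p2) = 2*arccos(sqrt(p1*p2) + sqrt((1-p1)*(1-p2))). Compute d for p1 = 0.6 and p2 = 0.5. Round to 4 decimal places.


Geodesic distance on Bernoulli manifold:
d(p1,p2) = 2*arccos(sqrt(p1*p2) + sqrt((1-p1)*(1-p2))).
sqrt(p1*p2) = sqrt(0.6*0.5) = 0.547723.
sqrt((1-p1)*(1-p2)) = sqrt(0.4*0.5) = 0.447214.
arg = 0.547723 + 0.447214 = 0.994936.
d = 2*arccos(0.994936) = 0.2014

0.2014


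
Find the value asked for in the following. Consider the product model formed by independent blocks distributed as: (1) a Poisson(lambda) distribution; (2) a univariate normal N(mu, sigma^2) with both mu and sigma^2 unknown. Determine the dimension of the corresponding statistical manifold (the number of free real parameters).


The dimension of a statistical manifold equals the number of free
(independent) real parameters of the model. For a product of independent
blocks the parameter counts add.
- Poisson (lambda): 1.
- normal (mu, sigma^2): 2.
Total = 1 + 2 = 3.
Dimension = 3

3


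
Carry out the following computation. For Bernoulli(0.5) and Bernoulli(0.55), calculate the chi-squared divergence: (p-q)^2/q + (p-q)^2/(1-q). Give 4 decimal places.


Chi-squared divergence between Bernoulli distributions:
chi^2 = (p-q)^2/q + (p-q)^2/(1-q).
p = 0.5, q = 0.55, p-q = -0.05.
(p-q)^2 = 0.0025.
term1 = 0.0025/0.55 = 0.004545.
term2 = 0.0025/0.45 = 0.005556.
chi^2 = 0.004545 + 0.005556 = 0.0101

0.0101


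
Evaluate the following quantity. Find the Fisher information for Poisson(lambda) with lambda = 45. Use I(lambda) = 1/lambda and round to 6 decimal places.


Fisher information for Poisson: I(lambda) = 1/lambda.
lambda = 45.
I(lambda) = 1/45 = 0.022222

0.022222


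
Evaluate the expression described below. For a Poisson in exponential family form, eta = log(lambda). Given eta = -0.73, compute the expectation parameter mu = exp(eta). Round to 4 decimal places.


Expectation parameter for Poisson exponential family:
mu = exp(eta).
eta = -0.73.
mu = exp(-0.73) = 0.4819

0.4819


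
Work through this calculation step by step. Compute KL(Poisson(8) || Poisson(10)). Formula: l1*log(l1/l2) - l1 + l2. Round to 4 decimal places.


KL divergence for Poisson:
KL = l1*log(l1/l2) - l1 + l2.
l1 = 8, l2 = 10.
log(8/10) = -0.223144.
l1*log(l1/l2) = 8 * -0.223144 = -1.785148.
KL = -1.785148 - 8 + 10 = 0.2149

0.2149


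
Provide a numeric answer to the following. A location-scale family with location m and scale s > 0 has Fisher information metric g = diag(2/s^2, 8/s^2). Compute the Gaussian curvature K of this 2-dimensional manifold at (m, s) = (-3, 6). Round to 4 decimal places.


The metric has the form g = (A dm^2 + B ds^2)/s^2 with A = 2, B = 8.
Substitute u = sqrt(A/B)*m: g = B*(du^2 + ds^2)/s^2, i.e. B times the
Poincare upper half-plane metric, which has constant Gaussian curvature -1.
Scaling a 2D metric by a constant c divides the Gaussian curvature by c,
so K = -1/B = -1/(8) = -0.1250 everywhere (the point (m, s) = (-3, 6) is irrelevant:
the curvature is constant).
The requested Gaussian curvature is K = -0.1250.

-0.1250


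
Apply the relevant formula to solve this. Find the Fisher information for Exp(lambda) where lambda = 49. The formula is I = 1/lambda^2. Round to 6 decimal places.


Fisher information for exponential: I(lambda) = 1/lambda^2.
lambda = 49, lambda^2 = 2401.
I = 1/2401 = 0.000416

0.000416


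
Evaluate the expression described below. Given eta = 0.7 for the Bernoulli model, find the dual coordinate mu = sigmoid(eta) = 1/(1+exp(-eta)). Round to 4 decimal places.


Dual coordinate (expectation parameter) for Bernoulli:
mu = 1/(1+exp(-eta)).
eta = 0.7.
exp(-eta) = exp(-0.7) = 0.496585.
mu = 1/(1+0.496585) = 0.6682

0.6682


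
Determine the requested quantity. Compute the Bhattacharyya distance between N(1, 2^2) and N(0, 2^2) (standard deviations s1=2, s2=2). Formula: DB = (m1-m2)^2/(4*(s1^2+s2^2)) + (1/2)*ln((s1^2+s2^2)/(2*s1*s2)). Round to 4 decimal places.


Bhattacharyya distance between two Gaussians:
DB = (m1-m2)^2/(4*(s1^2+s2^2)) + (1/2)*ln((s1^2+s2^2)/(2*s1*s2)).
(m1-m2)^2 = (1)^2 = 1.
s1^2+s2^2 = 4 + 4 = 8.
term1 = 1/32 = 0.03125.
term2 = 0.5*ln(8/8.0) = 0.0.
DB = 0.03125 + 0.0 = 0.0313

0.0313


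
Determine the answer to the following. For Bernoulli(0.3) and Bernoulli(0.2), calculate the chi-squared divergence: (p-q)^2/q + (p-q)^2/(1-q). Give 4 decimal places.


Chi-squared divergence between Bernoulli distributions:
chi^2 = (p-q)^2/q + (p-q)^2/(1-q).
p = 0.3, q = 0.2, p-q = 0.1.
(p-q)^2 = 0.01.
term1 = 0.01/0.2 = 0.05.
term2 = 0.01/0.8 = 0.0125.
chi^2 = 0.05 + 0.0125 = 0.0625

0.0625


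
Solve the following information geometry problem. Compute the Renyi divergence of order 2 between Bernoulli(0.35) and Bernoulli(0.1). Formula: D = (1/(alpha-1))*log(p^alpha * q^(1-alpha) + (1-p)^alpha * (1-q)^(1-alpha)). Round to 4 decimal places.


Renyi divergence of order alpha between Bernoulli distributions:
D = (1/(alpha-1))*log(p^alpha * q^(1-alpha) + (1-p)^alpha * (1-q)^(1-alpha)).
alpha = 2, p = 0.35, q = 0.1.
p^alpha * q^(1-alpha) = 0.35^2 * 0.1^-1 = 1.225.
(1-p)^alpha * (1-q)^(1-alpha) = 0.65^2 * 0.9^-1 = 0.469444.
sum = 1.225 + 0.469444 = 1.694444.
D = (1/1)*log(1.694444) = 0.5274

0.5274


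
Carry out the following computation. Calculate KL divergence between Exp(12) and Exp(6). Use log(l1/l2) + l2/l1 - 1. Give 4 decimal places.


KL divergence for exponential family:
KL = log(l1/l2) + l2/l1 - 1.
log(12/6) = 0.693147.
6/12 = 0.5.
KL = 0.693147 + 0.5 - 1 = 0.1931

0.1931


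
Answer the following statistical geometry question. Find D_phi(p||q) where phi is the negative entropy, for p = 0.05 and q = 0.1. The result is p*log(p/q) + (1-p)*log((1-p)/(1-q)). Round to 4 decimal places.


Bregman divergence with negative entropy generator:
D = p*log(p/q) + (1-p)*log((1-p)/(1-q)).
p = 0.05, q = 0.1.
p*log(p/q) = 0.05*log(0.05/0.1) = -0.034657.
(1-p)*log((1-p)/(1-q)) = 0.95*log(0.95/0.9) = 0.051364.
D = -0.034657 + 0.051364 = 0.0167

0.0167


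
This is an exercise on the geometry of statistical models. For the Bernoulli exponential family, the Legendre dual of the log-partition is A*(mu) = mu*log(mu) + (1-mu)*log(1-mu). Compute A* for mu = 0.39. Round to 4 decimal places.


Legendre transform for Bernoulli:
A*(mu) = mu*log(mu) + (1-mu)*log(1-mu).
mu = 0.39, 1-mu = 0.61.
mu*log(mu) = 0.39*log(0.39) = -0.367227.
(1-mu)*log(1-mu) = 0.61*log(0.61) = -0.301521.
A* = -0.367227 + -0.301521 = -0.6687

-0.6687


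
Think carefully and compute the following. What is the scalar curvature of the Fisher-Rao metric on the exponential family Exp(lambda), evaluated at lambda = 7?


This family has a single free parameter, so its statistical manifold
is 1-dimensional. The Riemann curvature tensor of any 1-dimensional
Riemannian manifold vanishes identically, so R = 0.

0


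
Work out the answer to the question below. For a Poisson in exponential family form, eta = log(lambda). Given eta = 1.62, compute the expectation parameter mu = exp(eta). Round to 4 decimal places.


Expectation parameter for Poisson exponential family:
mu = exp(eta).
eta = 1.62.
mu = exp(1.62) = 5.0531

5.0531


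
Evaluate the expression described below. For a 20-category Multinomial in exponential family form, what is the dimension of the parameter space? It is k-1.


Exponential family dimension calculation:
For Multinomial with k=20 categories, dim = k-1 = 19.

19


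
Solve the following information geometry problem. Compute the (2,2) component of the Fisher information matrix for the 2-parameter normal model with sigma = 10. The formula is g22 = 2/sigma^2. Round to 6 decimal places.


For the 2-parameter normal family, the Fisher metric has:
  g11 = 1/sigma^2, g22 = 2/sigma^2.
sigma = 10, sigma^2 = 100.
g22 = 0.020000

0.020000


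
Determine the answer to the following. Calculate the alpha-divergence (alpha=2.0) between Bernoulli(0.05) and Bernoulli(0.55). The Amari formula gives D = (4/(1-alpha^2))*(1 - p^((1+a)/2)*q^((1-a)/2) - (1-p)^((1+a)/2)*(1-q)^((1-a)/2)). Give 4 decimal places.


Amari alpha-divergence:
D = (4/(1-alpha^2))*(1 - p^((1+a)/2)*q^((1-a)/2) - (1-p)^((1+a)/2)*(1-q)^((1-a)/2)).
alpha = 2.0, p = 0.05, q = 0.55.
e1 = (1+alpha)/2 = 1.5, e2 = (1-alpha)/2 = -0.5.
t1 = p^e1 * q^e2 = 0.05^1.5 * 0.55^-0.5 = 0.015076.
t2 = (1-p)^e1 * (1-q)^e2 = 0.95^1.5 * 0.45^-0.5 = 1.380318.
4/(1-alpha^2) = -1.333333.
D = -1.333333*(1 - 0.015076 - 1.380318) = 0.5272

0.5272


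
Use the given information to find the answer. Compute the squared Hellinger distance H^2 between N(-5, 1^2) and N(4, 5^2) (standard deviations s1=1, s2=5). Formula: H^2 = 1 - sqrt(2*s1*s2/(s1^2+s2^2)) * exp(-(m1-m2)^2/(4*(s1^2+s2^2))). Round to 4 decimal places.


Squared Hellinger distance for Gaussians:
H^2 = 1 - sqrt(2*s1*s2/(s1^2+s2^2)) * exp(-(m1-m2)^2/(4*(s1^2+s2^2))).
s1^2 = 1, s2^2 = 25, s1^2+s2^2 = 26.
sqrt(2*1*5/(26)) = 0.620174.
(m1-m2)^2 = (-9)^2 = 81.
exp(-81/(4*26)) = exp(-0.778846) = 0.458935.
H^2 = 1 - 0.620174*0.458935 = 0.7154

0.7154


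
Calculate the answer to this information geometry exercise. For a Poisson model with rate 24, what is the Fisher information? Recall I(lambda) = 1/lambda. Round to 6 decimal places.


Fisher information for Poisson: I(lambda) = 1/lambda.
lambda = 24.
I(lambda) = 1/24 = 0.041667

0.041667


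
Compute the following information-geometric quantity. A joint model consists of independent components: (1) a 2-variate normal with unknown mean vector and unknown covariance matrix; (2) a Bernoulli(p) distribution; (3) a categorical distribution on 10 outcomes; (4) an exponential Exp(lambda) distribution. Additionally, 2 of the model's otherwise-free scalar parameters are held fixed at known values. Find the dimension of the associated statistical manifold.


The dimension of a statistical manifold equals the number of free
(independent) real parameters of the model. For a product of independent
blocks the parameter counts add.
- 2-variate normal: 2 (mean) + 2*3/2 = 3 (symmetric covariance) = 5.
- Bernoulli (p): 1.
- categorical on 10 outcomes (probabilities sum to 1): 10-1 = 9.
- exponential (lambda): 1.
Total = 5 + 1 + 9 + 1 = 16.
2 parameter(s) fixed at known values: 16 - 2 = 14.
Dimension = 14

14


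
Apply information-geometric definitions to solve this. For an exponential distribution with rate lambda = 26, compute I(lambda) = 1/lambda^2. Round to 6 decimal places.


Fisher information for exponential: I(lambda) = 1/lambda^2.
lambda = 26, lambda^2 = 676.
I = 1/676 = 0.001479

0.001479


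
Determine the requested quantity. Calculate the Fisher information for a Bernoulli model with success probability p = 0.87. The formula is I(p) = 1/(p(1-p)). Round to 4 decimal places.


For Bernoulli(p), Fisher information is I(p) = 1/(p*(1-p)).
p = 0.87, 1-p = 0.13.
p*(1-p) = 0.1131.
I(p) = 1/0.1131 = 8.8417

8.8417


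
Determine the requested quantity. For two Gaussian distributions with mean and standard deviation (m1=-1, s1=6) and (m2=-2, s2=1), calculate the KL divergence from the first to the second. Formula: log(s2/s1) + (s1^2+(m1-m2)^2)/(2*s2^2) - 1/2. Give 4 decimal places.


KL divergence between normal distributions:
KL = log(s2/s1) + (s1^2 + (m1-m2)^2)/(2*s2^2) - 1/2.
log(1/6) = -1.791759.
(6^2 + (-1--2)^2)/(2*1^2) = (36 + 1)/2 = 18.5.
KL = -1.791759 + 18.5 - 0.5 = 16.2082

16.2082


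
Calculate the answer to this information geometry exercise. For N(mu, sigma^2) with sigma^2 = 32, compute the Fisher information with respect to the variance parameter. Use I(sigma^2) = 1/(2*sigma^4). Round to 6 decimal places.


Fisher information for variance: I(sigma^2) = 1/(2*sigma^4).
sigma^2 = 32, so sigma^4 = 1024.
I = 1/(2*1024) = 1/2048 = 0.000488

0.000488


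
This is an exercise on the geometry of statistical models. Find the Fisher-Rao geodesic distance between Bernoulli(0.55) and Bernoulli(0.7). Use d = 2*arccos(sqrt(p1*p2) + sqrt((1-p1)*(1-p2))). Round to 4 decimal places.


Geodesic distance on Bernoulli manifold:
d(p1,p2) = 2*arccos(sqrt(p1*p2) + sqrt((1-p1)*(1-p2))).
sqrt(p1*p2) = sqrt(0.55*0.7) = 0.620484.
sqrt((1-p1)*(1-p2)) = sqrt(0.45*0.3) = 0.367423.
arg = 0.620484 + 0.367423 = 0.987907.
d = 2*arccos(0.987907) = 0.3113

0.3113


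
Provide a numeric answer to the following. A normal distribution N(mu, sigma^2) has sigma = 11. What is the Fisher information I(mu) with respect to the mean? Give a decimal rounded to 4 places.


The Fisher information for the mean of a normal distribution is I(mu) = 1/sigma^2.
sigma = 11, so sigma^2 = 121.
I(mu) = 1/121 = 0.0083

0.0083


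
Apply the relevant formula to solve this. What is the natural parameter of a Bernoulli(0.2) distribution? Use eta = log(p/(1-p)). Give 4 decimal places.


Natural parameter for Bernoulli: eta = log(p/(1-p)).
p = 0.2, 1-p = 0.8.
p/(1-p) = 0.25.
eta = log(0.25) = -1.3863

-1.3863


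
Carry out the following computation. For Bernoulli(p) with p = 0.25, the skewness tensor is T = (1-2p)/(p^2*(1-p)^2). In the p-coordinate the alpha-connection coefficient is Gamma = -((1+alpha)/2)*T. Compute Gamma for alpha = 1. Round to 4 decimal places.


Skewness (Amari-Chentsov) tensor: T = (1-2p)/(p^2*(1-p)^2).
p = 0.25, 1-2p = 0.5, p^2 = 0.0625, (1-p)^2 = 0.5625.
T = 0.5/(0.0625 * 0.5625) = 14.222222.
In the p-coordinate, Gamma^(alpha) = Gamma^(0) - (alpha/2)*T with Gamma^(0) = (1/2)*g'(p) = -T/2,
so Gamma^(alpha) = -((1+alpha)/2)*T.
alpha = 1, -(1+alpha)/2 = -1.0.
Gamma = -1.0 * 14.222222 = -14.2222

-14.2222


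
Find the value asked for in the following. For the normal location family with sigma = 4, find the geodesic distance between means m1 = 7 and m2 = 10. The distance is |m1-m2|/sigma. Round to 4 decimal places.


On the fixed-variance normal subfamily, geodesic distance = |m1-m2|/sigma.
|7 - 10| = 3.
sigma = 4.
d = 3/4 = 0.7500

0.7500


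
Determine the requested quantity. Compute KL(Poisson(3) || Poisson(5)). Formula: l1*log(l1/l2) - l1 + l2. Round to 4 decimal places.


KL divergence for Poisson:
KL = l1*log(l1/l2) - l1 + l2.
l1 = 3, l2 = 5.
log(3/5) = -0.510826.
l1*log(l1/l2) = 3 * -0.510826 = -1.532477.
KL = -1.532477 - 3 + 5 = 0.4675

0.4675


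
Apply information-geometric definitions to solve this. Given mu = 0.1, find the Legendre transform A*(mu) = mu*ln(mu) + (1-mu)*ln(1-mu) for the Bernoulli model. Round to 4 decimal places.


Legendre transform for Bernoulli:
A*(mu) = mu*log(mu) + (1-mu)*log(1-mu).
mu = 0.1, 1-mu = 0.9.
mu*log(mu) = 0.1*log(0.1) = -0.230259.
(1-mu)*log(1-mu) = 0.9*log(0.9) = -0.094824.
A* = -0.230259 + -0.094824 = -0.3251

-0.3251


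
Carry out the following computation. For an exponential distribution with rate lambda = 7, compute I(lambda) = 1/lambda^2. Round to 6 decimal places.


Fisher information for exponential: I(lambda) = 1/lambda^2.
lambda = 7, lambda^2 = 49.
I = 1/49 = 0.020408

0.020408


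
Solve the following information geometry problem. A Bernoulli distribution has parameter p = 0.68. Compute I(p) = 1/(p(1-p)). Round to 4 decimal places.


For Bernoulli(p), Fisher information is I(p) = 1/(p*(1-p)).
p = 0.68, 1-p = 0.32.
p*(1-p) = 0.2176.
I(p) = 1/0.2176 = 4.5956

4.5956


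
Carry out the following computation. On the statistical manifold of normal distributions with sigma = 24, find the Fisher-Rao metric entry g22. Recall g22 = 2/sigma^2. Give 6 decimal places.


For the 2-parameter normal family, the Fisher metric has:
  g11 = 1/sigma^2, g22 = 2/sigma^2.
sigma = 24, sigma^2 = 576.
g22 = 0.003472

0.003472


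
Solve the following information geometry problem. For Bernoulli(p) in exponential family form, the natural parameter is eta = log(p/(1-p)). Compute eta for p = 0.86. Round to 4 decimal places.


Natural parameter for Bernoulli: eta = log(p/(1-p)).
p = 0.86, 1-p = 0.14.
p/(1-p) = 6.142857.
eta = log(6.142857) = 1.8153

1.8153


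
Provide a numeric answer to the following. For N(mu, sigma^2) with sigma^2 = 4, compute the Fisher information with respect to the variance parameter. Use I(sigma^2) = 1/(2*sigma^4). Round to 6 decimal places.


Fisher information for variance: I(sigma^2) = 1/(2*sigma^4).
sigma^2 = 4, so sigma^4 = 16.
I = 1/(2*16) = 1/32 = 0.031250

0.031250


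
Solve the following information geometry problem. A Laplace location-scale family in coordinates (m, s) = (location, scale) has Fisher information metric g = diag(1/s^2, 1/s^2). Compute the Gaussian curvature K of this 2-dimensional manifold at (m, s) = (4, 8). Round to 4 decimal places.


The metric has the form g = (A dm^2 + B ds^2)/s^2 with A = 1, B = 1.
Substitute u = sqrt(A/B)*m: g = B*(du^2 + ds^2)/s^2, i.e. B times the
Poincare upper half-plane metric, which has constant Gaussian curvature -1.
Scaling a 2D metric by a constant c divides the Gaussian curvature by c,
so K = -1/B = -1/(1) = -1.0000 everywhere (the point (m, s) = (4, 8) is irrelevant:
the curvature is constant).
The requested Gaussian curvature is K = -1.0000.

-1.0000


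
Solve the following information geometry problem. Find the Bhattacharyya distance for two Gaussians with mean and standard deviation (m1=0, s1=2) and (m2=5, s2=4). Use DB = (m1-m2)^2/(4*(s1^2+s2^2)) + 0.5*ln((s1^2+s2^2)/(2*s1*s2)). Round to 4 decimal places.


Bhattacharyya distance between two Gaussians:
DB = (m1-m2)^2/(4*(s1^2+s2^2)) + (1/2)*ln((s1^2+s2^2)/(2*s1*s2)).
(m1-m2)^2 = (-5)^2 = 25.
s1^2+s2^2 = 4 + 16 = 20.
term1 = 25/80 = 0.3125.
term2 = 0.5*ln(20/16.0) = 0.111572.
DB = 0.3125 + 0.111572 = 0.4241

0.4241


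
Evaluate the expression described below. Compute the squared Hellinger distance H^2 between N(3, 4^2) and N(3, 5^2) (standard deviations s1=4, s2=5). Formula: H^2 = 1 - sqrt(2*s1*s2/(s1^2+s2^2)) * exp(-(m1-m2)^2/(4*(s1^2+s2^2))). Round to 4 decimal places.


Squared Hellinger distance for Gaussians:
H^2 = 1 - sqrt(2*s1*s2/(s1^2+s2^2)) * exp(-(m1-m2)^2/(4*(s1^2+s2^2))).
s1^2 = 16, s2^2 = 25, s1^2+s2^2 = 41.
sqrt(2*4*5/(41)) = 0.98773.
(m1-m2)^2 = (0)^2 = 0.
exp(-0/(4*41)) = exp(0.0) = 1.0.
H^2 = 1 - 0.98773*1.0 = 0.0123

0.0123


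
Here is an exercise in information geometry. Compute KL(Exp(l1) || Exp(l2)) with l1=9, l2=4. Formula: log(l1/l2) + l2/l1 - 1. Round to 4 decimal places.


KL divergence for exponential family:
KL = log(l1/l2) + l2/l1 - 1.
log(9/4) = 0.81093.
4/9 = 0.444444.
KL = 0.81093 + 0.444444 - 1 = 0.2554

0.2554


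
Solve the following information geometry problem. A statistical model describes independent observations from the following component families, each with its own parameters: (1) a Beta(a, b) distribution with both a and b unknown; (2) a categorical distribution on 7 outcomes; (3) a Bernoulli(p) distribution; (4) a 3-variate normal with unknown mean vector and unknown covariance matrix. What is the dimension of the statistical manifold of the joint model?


The dimension of a statistical manifold equals the number of free
(independent) real parameters of the model. For a product of independent
blocks the parameter counts add.
- Beta (a, b): 2.
- categorical on 7 outcomes (probabilities sum to 1): 7-1 = 6.
- Bernoulli (p): 1.
- 3-variate normal: 3 (mean) + 3*4/2 = 6 (symmetric covariance) = 9.
Total = 2 + 6 + 1 + 9 = 18.
Dimension = 18

18


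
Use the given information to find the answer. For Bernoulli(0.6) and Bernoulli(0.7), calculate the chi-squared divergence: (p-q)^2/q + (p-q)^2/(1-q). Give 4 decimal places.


Chi-squared divergence between Bernoulli distributions:
chi^2 = (p-q)^2/q + (p-q)^2/(1-q).
p = 0.6, q = 0.7, p-q = -0.1.
(p-q)^2 = 0.01.
term1 = 0.01/0.7 = 0.014286.
term2 = 0.01/0.3 = 0.033333.
chi^2 = 0.014286 + 0.033333 = 0.0476

0.0476


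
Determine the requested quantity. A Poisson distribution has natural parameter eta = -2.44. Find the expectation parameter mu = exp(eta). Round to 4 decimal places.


Expectation parameter for Poisson exponential family:
mu = exp(eta).
eta = -2.44.
mu = exp(-2.44) = 0.0872

0.0872


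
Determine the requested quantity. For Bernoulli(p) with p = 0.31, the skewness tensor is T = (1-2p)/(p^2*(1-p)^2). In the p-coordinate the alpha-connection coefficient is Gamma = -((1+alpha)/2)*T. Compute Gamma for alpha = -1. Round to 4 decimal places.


Skewness (Amari-Chentsov) tensor: T = (1-2p)/(p^2*(1-p)^2).
p = 0.31, 1-2p = 0.38, p^2 = 0.0961, (1-p)^2 = 0.4761.
T = 0.38/(0.0961 * 0.4761) = 8.305428.
In the p-coordinate, Gamma^(alpha) = Gamma^(0) - (alpha/2)*T with Gamma^(0) = (1/2)*g'(p) = -T/2,
so Gamma^(alpha) = -((1+alpha)/2)*T.
alpha = -1, -(1+alpha)/2 = 0.0.
Gamma = 0.0 * 8.305428 = 0.0000

0.0000


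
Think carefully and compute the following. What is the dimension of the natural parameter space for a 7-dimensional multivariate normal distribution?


Exponential family dimension calculation:
For 7-dim MVN: mean has 7 params, covariance has 7*8/2 = 28 unique entries.
Total dim = 7 + 28 = 35.

35


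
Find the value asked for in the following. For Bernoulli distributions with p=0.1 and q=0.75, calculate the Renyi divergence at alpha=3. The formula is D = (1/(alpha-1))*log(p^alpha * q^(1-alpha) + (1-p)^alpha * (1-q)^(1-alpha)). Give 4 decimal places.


Renyi divergence of order alpha between Bernoulli distributions:
D = (1/(alpha-1))*log(p^alpha * q^(1-alpha) + (1-p)^alpha * (1-q)^(1-alpha)).
alpha = 3, p = 0.1, q = 0.75.
p^alpha * q^(1-alpha) = 0.1^3 * 0.75^-2 = 0.001778.
(1-p)^alpha * (1-q)^(1-alpha) = 0.9^3 * 0.25^-2 = 11.664.
sum = 0.001778 + 11.664 = 11.665778.
D = (1/2)*log(11.665778) = 1.2283

1.2283


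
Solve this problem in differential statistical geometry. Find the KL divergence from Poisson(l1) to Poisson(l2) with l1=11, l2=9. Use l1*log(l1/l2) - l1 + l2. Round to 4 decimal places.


KL divergence for Poisson:
KL = l1*log(l1/l2) - l1 + l2.
l1 = 11, l2 = 9.
log(11/9) = 0.200671.
l1*log(l1/l2) = 11 * 0.200671 = 2.207378.
KL = 2.207378 - 11 + 9 = 0.2074

0.2074


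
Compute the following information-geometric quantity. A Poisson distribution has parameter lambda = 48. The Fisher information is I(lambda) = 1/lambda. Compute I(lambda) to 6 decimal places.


Fisher information for Poisson: I(lambda) = 1/lambda.
lambda = 48.
I(lambda) = 1/48 = 0.020833

0.020833


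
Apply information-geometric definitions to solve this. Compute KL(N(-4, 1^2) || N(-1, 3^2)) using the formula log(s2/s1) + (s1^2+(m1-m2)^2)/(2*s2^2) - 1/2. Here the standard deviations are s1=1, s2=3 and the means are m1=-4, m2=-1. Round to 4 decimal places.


KL divergence between normal distributions:
KL = log(s2/s1) + (s1^2 + (m1-m2)^2)/(2*s2^2) - 1/2.
log(3/1) = 1.098612.
(1^2 + (-4--1)^2)/(2*3^2) = (1 + 9)/18 = 0.555556.
KL = 1.098612 + 0.555556 - 0.5 = 1.1542

1.1542
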